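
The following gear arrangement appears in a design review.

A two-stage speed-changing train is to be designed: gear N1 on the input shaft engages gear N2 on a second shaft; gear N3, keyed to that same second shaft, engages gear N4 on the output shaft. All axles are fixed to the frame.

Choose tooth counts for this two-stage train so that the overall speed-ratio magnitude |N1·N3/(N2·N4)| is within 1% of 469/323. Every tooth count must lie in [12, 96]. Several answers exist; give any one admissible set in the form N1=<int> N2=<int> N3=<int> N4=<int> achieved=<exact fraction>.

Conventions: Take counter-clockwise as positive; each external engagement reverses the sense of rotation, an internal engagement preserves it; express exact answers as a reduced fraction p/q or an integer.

N1=14 N2=17 N3=67 N4=38 achieved=469/323

topology: fixed-axis compound train — 2 stages, target 469/323
target = 469/323 in lowest terms: an exact hit needs N1·N3 = k·469 and N2·N4 = k·323 for one integer k, every count in [12, 96]; additionally prefer no 1:1 stage (N1 ≠ N2, N3 ≠ N4)
k = 1: no 1:1-free in-range split of k·469 and k·323 into factor pairs; take k = 2
k = 2: N1·N3 = 938 = 14·67, N2·N4 = 646 = 17·38
achieved = 14·67/(17·38) = 469/323; |achieved − target| = 0 ≤ 469/32300 ✓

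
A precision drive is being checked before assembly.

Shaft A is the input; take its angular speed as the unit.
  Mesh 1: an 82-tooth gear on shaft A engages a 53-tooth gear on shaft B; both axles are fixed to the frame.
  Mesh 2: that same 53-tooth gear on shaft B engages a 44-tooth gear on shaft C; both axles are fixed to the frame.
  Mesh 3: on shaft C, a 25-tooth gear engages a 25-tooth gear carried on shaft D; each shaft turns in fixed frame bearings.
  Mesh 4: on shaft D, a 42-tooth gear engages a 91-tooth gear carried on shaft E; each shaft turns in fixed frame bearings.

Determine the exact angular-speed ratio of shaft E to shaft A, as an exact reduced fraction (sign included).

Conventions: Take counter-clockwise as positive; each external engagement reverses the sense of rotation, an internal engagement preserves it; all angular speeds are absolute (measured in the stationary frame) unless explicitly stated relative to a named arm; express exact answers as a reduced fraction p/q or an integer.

123/143

class = fixed-axis compound train [4 meshes; 4 ratios multiply, 4 sense flips]
mesh 1 [82T→53T]: running ratio 82/53, sense −
mesh 2 [53T→44T]: running ratio 41/22, sense +
mesh 3 [25T→25T]: running ratio 41/22, sense −
mesh 4 [42T→91T]: running ratio 123/143, sense +
ω_out/ω_in = 123/143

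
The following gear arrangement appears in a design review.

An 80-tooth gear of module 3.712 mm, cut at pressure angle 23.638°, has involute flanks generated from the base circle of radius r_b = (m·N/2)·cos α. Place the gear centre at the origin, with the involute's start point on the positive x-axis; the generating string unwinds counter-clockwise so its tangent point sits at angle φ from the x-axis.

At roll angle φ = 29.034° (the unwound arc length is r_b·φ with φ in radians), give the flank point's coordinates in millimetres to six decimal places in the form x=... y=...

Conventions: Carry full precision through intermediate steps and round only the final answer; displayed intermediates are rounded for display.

x=152.381012 y=5.749733

topology: single-mesh involute geometry — m = 3.712, N = 80
pitch radius r_p = m·N/2 = 3.712·80/2 = 148.480000
base radius r_b = r_p·cos α = 148.480000·cos 23.638° = 136.022084
roll angle φ = 29.034° = 0.50673890 rad
x = r_b·(cos φ + φ·sin φ) = 152.381012
y = r_b·(sin φ − φ·cos φ) = 5.749733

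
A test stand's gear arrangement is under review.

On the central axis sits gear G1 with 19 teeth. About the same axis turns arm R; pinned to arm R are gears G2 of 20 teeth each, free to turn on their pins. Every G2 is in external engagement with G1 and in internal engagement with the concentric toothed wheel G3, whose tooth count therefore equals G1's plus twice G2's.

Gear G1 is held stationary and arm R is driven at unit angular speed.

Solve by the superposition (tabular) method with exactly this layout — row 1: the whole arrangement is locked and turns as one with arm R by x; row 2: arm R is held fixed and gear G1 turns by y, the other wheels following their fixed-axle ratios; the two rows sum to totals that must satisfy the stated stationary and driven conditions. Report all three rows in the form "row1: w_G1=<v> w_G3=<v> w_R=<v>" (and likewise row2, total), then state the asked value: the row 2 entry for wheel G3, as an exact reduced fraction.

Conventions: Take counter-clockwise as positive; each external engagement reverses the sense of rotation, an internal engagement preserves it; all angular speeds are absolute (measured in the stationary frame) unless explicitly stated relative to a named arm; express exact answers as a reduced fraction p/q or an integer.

row1: w_G1=1 w_G3=1 w_R=1
row2: w_G1=-1 w_G3=19/59 w_R=0
total: w_G1=0 w_G3=78/59 w_R=1
asked value: 19/59

recognized (axles ride arm R): planetary set, 19/20/59 teeth
row 1 (train locked, turned with arm): all members turn x
row 2 (arm held, sun turns y): ω_ring = −(19/59)·y, ω_arm = 0
boundary: total ω_sun = x + y = 0 and total ω_arm = x = 1  ⇒  y = -1, x = 1
row 2 ring = −(19/59)·(-1) = 19/59
totals (row 1 + row 2): sun 1 + (-1) = 0, ring 1 + 19/59 = 78/59, arm 1 + 0 = 1
asked cell (row2, ring) = 19/59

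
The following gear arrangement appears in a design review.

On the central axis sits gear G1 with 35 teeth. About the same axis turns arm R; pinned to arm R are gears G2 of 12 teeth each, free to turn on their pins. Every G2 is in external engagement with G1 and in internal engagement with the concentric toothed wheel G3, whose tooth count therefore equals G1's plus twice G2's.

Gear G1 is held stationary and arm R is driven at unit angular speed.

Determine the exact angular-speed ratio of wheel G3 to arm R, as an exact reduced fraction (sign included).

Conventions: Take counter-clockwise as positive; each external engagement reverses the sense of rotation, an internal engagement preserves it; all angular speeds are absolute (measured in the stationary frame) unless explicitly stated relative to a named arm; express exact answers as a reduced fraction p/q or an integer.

94/59

class = planetary set [G3 = 35+2·12 = 59; Willis about the carrier]
ring teeth: 35 + 2·12 = 59
35(ω_sun−ω_arm) = −59(ω_ring−ω_arm),  ω_sun = 0, ω_arm = 1
ω_ring = 1 − (35/59)(0−1) = 94/59
ω_out/ω_in = 94/59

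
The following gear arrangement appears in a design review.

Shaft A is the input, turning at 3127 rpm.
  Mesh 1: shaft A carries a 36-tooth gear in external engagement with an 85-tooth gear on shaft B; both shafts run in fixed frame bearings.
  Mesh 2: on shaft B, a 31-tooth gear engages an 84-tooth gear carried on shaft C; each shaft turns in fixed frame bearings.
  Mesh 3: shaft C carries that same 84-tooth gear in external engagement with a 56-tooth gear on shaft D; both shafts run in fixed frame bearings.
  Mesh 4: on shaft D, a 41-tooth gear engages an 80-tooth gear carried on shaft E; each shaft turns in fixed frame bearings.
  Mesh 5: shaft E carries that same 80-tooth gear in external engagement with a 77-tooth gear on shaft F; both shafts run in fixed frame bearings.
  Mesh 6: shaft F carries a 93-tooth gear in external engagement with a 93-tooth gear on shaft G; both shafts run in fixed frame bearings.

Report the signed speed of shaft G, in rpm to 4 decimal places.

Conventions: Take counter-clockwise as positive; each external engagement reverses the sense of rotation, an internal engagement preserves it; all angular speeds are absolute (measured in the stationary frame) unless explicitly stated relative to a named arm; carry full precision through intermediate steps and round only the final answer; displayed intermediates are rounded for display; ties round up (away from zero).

+390.3716 rpm

6-mesh fixed-axis compound train (all bearings frame-fixed)
mesh 1 [36T→85T]: ω = 3127.0000×36/85 = 1324.3765 rpm, sense flips to −
mesh 2 [31T→84T]: ω = 1324.3765×31/84 = 488.7580 rpm, sense flips to +
mesh 3 [84T→56T]: ω = 488.7580×84/56 = 733.1370 rpm, sense flips to −
mesh 4 [41T→80T]: ω = 733.1370×41/80 = 375.7327 rpm, sense flips to +
mesh 5 [80T→77T]: ω = 375.7327×80/77 = 390.3716 rpm, sense flips to −
mesh 6 [93T→93T]: ω = 390.3716×93/93 = 390.3716 rpm, sense flips to +
signed output speed = +390.3716 rpm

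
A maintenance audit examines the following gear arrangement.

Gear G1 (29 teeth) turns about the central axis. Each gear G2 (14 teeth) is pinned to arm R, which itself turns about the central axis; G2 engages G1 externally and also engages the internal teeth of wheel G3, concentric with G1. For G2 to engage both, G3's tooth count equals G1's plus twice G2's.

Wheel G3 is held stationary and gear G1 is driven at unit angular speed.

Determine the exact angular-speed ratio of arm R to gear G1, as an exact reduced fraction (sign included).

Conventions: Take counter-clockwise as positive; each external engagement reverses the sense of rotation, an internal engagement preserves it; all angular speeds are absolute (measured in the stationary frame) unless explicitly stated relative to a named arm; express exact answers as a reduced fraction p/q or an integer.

29/86

topology: planetary set — G1 29T / G2 14T / G3 57T, arm = carrier (Willis)
ring teeth: 29 + 2·14 = 57
29(ω_sun−ω_arm) = −57(ω_ring−ω_arm),  ω_ring = 0, ω_sun = 1
29(1−ω_arm) = −57(0−ω_arm)  ⇒  86·ω_arm = 29  ⇒  ω_arm = 29/86
ω_out/ω_in = 29/86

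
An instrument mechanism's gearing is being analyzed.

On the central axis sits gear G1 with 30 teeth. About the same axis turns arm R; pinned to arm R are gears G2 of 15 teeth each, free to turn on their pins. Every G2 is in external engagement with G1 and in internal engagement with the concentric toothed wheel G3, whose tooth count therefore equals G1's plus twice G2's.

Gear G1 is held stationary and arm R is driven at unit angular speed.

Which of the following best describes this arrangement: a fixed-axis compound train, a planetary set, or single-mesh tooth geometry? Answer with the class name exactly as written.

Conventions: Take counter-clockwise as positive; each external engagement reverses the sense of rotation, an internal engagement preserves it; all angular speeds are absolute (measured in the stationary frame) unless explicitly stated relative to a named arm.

planetary set (30T centre, 15T on arm, 60T internal) — Willis relation
classification: planetary set

planetary set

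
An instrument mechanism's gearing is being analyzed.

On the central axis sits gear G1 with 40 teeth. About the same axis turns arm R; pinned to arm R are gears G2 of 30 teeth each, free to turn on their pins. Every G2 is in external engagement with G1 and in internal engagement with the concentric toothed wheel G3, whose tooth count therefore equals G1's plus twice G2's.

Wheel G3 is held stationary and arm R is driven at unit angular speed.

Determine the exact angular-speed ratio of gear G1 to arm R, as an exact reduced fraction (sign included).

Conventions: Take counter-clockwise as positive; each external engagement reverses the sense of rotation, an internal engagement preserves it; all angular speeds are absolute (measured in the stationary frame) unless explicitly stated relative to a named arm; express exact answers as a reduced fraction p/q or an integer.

7/2

recognized (axles ride arm R): planetary set, 40/30/100 teeth
ring teeth: 40 + 2·30 = 100
40(ω_sun−ω_arm) = −100(ω_ring−ω_arm),  ω_ring = 0, ω_arm = 1
ω_sun = 1 − (100/40)(0−1) = 7/2
ω_out/ω_in = 7/2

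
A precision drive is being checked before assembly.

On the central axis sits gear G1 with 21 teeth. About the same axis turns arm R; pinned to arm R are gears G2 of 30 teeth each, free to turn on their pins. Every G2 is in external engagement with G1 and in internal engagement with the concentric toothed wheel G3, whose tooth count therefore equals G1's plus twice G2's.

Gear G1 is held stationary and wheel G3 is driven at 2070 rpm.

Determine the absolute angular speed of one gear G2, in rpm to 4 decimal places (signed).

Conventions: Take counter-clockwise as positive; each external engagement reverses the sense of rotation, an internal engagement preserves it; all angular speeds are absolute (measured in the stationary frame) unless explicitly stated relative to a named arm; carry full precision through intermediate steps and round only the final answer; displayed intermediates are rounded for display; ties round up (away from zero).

+2794.5000 rpm

planetary set (21T centre, 30T on arm, 81T internal) — Willis relation
normalise by the input: solve with ω_ring = 1, then scale by 2070 rpm
ring teeth: 21 + 2·30 = 81
21(ω_sun−ω_arm) = −81(ω_ring−ω_arm),  ω_sun = 0, ω_ring = 1
21(0−ω_arm) = −81(1−ω_arm)  ⇒  102·ω_arm = 81  ⇒  ω_arm = 27/34
sun–planet mesh: 21·(0−27/34) = −30·(ω_p−ω_arm)  ⇒  ω_p−ω_arm = 189/340
ω_p = 27/34 + 189/340 = 27/20
scale: ω_p = 27/20 × 2070 rpm = +2794.5000 rpm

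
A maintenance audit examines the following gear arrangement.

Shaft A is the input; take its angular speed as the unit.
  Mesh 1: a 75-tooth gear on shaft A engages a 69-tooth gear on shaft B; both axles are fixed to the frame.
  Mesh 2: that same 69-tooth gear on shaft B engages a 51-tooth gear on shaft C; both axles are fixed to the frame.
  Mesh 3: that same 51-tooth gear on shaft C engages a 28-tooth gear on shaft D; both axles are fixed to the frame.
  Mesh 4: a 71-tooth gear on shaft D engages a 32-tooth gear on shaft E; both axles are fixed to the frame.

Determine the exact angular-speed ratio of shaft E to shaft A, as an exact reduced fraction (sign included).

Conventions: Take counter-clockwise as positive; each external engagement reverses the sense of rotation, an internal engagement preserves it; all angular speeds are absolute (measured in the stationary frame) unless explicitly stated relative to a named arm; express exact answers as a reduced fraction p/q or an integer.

5325/896

class = fixed-axis compound train [4 meshes; 4 ratios multiply, 4 sense flips]
mesh 1 [75T→69T]: running ratio 25/23, sense −
mesh 2 [69T→51T]: running ratio 25/17, sense +
mesh 3 [51T→28T]: running ratio 75/28, sense −
mesh 4 [71T→32T]: running ratio 5325/896, sense +
ω_out/ω_in = 5325/896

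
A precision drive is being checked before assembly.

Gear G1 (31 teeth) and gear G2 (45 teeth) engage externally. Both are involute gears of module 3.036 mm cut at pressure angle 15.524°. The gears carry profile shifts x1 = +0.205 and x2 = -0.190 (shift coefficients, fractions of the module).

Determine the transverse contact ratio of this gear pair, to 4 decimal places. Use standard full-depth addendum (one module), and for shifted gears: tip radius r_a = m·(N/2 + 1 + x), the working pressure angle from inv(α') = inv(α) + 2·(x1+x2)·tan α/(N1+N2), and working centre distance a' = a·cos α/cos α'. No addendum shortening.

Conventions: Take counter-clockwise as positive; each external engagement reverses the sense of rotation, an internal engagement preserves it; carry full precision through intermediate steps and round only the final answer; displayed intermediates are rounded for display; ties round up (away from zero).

1.9240

class = single-mesh tooth geometry [involute pair 31T × 45T, m = 3.036]
base radii: r_b1 = 45.341250, r_b2 = 65.817944
tip radii: r_a1 = 50.716380, r_a2 = 70.769160
inv(α') = inv(15.524°) + 2·(+0.205-0.190)·tan α/(31+45) = 0.00694043  ⇒  α' = 15.60498°
a' = a·cos α / cos α' = 115.3680·cos 15.524°/cos 15.60498° = 115.413424
action lengths: √(r_a1²−r_b1²) = 22.722725, √(r_a2²−r_b2²) = 26.005236
base pitch p_b = π·m·cos α = 9.189919
CR = (22.722725 + 26.005236 − 115.413424·sin 15.60498°)/9.189919 = 1.923994
contact ratio ≈ 1.9240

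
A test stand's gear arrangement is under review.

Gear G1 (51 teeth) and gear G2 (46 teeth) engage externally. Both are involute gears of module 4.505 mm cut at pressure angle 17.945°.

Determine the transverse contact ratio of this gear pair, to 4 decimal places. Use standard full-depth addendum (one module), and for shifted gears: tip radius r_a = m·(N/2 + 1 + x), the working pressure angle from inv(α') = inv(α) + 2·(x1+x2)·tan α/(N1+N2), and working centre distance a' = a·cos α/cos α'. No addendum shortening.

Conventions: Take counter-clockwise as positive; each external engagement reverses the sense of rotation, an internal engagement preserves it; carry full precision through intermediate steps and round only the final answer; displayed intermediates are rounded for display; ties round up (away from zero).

single-mesh involute tooth geometry (51T engaging 46T at module 4.505)
base radii: r_b1 = 109.289021, r_b2 = 98.574411
tip radii: r_a1 = 119.382500, r_a2 = 108.120000
no profile shift: α' = α, a' = a
action lengths: √(r_a1²−r_b1²) = 48.042597, √(r_a2²−r_b2²) = 44.418688
base pitch p_b = π·m·cos α = 13.464376
CR = (48.042597 + 44.418688 − 218.492500·sin 17.94500°)/13.464376 = 1.867364
contact ratio ≈ 1.8674

1.8674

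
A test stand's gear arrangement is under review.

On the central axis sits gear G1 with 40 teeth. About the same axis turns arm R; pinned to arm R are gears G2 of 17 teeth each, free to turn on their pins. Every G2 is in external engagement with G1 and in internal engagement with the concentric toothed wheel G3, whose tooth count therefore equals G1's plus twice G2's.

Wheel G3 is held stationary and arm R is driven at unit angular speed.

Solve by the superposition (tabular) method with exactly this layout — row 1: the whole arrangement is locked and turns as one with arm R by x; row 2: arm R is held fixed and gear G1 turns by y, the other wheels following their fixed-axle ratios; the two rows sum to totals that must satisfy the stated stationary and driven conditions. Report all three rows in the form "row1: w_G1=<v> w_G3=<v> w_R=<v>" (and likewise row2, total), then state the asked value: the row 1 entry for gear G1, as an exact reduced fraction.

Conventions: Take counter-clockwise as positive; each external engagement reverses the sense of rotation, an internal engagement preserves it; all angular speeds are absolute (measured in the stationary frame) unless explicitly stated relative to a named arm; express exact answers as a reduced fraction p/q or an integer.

recognized (axles ride arm R): planetary set, 40/17/74 teeth
superposition row 1 [locked train]: every member turns x
row 2 — arm fixed, fixed-axis ratios: sun y, ring −(40/74)·y, arm 0
boundary: total ω_ring = x − (40/74)·y = 0 and total ω_arm = x = 1  ⇒  y = 37/20, x = 1
row 2 ring = −(40/74)·37/20 = -1
totals (row 1 + row 2): sun 1 + 37/20 = 57/20, ring 1 + (-1) = 0, arm 1 + 0 = 1
asked cell (row1, sun) = 1

row1: w_G1=1 w_G3=1 w_R=1
row2: w_G1=37/20 w_G3=-1 w_R=0
total: w_G1=57/20 w_G3=0 w_R=1
asked value: 1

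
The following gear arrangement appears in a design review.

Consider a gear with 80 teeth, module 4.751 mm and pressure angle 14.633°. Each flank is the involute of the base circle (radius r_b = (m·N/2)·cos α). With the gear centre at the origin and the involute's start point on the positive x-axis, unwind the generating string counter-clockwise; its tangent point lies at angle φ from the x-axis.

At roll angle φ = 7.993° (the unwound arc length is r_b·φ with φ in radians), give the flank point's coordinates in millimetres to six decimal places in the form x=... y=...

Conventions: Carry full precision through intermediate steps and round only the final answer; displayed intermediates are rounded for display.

topology: single-mesh involute geometry — m = 4.751, N = 80
pitch radius r_p = m·N/2 = 4.751·80/2 = 190.040000
base radius r_b = r_p·cos α = 190.040000·cos 14.633° = 183.875830
roll angle φ = 7.993° = 0.13950417 rad
x = r_b·(cos φ + φ·sin φ) = 185.656376
y = r_b·(sin φ − φ·cos φ) = 0.166081

x=185.656376 y=0.166081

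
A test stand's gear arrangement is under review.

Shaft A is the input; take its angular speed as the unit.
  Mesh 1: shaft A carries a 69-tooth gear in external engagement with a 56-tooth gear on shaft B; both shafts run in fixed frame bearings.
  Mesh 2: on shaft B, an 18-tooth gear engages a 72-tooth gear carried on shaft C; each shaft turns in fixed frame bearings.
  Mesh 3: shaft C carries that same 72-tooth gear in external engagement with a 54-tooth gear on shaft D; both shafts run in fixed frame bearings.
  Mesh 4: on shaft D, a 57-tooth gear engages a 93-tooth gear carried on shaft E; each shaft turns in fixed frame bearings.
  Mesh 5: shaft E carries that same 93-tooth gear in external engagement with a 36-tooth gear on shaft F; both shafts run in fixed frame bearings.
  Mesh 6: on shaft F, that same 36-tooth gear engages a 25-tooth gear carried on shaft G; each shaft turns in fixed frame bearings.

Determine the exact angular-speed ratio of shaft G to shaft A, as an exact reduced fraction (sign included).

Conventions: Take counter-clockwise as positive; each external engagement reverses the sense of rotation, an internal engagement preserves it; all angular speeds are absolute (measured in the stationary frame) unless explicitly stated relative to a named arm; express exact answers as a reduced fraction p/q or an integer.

1311/1400

class = fixed-axis compound train [6 meshes; 6 ratios multiply, 6 sense flips]
mesh 1 [69T→56T]: running ratio 69/56, sense −
mesh 2 [18T→72T]: running ratio 69/224, sense +
mesh 3 [72T→54T]: running ratio 23/56, sense −
mesh 4 [57T→93T]: running ratio 437/1736, sense +
mesh 5 [93T→36T]: running ratio 437/672, sense −
mesh 6 [36T→25T]: running ratio 1311/1400, sense +
ω_out/ω_in = 1311/1400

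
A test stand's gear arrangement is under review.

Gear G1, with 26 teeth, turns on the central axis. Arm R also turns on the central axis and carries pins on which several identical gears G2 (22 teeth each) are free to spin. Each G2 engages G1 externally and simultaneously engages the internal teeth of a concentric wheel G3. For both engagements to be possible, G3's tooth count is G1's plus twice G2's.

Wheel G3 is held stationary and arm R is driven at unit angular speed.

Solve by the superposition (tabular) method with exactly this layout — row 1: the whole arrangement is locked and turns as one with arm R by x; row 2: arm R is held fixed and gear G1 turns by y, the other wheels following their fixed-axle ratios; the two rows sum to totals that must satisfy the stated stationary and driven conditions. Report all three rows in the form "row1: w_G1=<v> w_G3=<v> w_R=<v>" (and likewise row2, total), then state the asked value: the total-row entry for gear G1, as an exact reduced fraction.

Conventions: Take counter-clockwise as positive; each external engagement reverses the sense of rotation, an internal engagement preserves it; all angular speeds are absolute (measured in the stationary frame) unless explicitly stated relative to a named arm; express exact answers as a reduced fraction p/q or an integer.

class = planetary set [G3 = 26+2·22 = 70; Willis about the carrier]
row 1 (train locked, turned with arm): all members turn x
row 2 — arm fixed, fixed-axis ratios: sun y, ring −(26/70)·y, arm 0
boundary: total ω_ring = x − (26/70)·y = 0 and total ω_arm = x = 1  ⇒  y = 35/13, x = 1
row 2 ring = −(26/70)·35/13 = -1
totals (row 1 + row 2): sun 1 + 35/13 = 48/13, ring 1 + (-1) = 0, arm 1 + 0 = 1
asked cell (total, sun) = 48/13

row1: w_G1=1 w_G3=1 w_R=1
row2: w_G1=35/13 w_G3=-1 w_R=0
total: w_G1=48/13 w_G3=0 w_R=1
asked value: 48/13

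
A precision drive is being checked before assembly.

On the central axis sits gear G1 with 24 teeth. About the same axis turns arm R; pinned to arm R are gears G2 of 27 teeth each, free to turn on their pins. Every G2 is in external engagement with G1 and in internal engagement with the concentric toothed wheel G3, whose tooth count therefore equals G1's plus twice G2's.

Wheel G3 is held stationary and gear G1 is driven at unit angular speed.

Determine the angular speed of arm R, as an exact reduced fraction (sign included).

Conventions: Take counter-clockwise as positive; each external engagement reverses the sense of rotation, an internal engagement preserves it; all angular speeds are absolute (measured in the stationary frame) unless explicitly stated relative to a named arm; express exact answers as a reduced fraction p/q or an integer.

recognized (axles ride arm R): planetary set, 24/27/78 teeth
ring teeth: 24 + 2·27 = 78
24(ω_sun−ω_arm) = −78(ω_ring−ω_arm),  ω_ring = 0, ω_sun = 1
24(1−ω_arm) = −78(0−ω_arm)  ⇒  102·ω_arm = 24  ⇒  ω_arm = 4/17
exact speed ratio = 4/17

4/17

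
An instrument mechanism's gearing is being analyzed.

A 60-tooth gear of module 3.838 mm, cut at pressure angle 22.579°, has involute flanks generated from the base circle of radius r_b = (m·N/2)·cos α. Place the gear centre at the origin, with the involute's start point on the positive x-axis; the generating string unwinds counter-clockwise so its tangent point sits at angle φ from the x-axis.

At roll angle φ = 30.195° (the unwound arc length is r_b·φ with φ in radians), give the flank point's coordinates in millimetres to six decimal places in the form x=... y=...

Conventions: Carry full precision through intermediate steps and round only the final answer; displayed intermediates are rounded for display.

topology: single-mesh involute geometry — m = 3.838, N = 60
pitch radius r_p = m·N/2 = 3.838·60/2 = 115.140000
base radius r_b = r_p·cos α = 115.140000·cos 22.579° = 106.314635
roll angle φ = 30.195° = 0.52700217 rad
x = r_b·(cos φ + φ·sin φ) = 120.068724
y = r_b·(sin φ − φ·cos φ) = 5.044278

x=120.068724 y=5.044278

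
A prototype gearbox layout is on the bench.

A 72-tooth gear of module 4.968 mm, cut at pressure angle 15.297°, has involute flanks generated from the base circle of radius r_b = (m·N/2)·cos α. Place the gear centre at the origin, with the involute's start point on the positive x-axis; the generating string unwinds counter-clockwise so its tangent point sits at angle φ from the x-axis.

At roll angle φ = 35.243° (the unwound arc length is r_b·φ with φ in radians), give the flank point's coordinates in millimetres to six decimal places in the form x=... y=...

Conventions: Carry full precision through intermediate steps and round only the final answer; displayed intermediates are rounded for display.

recognized (one wheel, involute flank): single-mesh tooth geometry, m = 4.968, N = 72
pitch radius r_p = m·N/2 = 4.968·72/2 = 178.848000
base radius r_b = r_p·cos α = 178.848000·cos 15.297° = 172.511636
roll angle φ = 35.243° = 0.61510639 rad
x = r_b·(cos φ + φ·sin φ) = 202.124359
y = r_b·(sin φ − φ·cos φ) = 12.883274

x=202.124359 y=12.883274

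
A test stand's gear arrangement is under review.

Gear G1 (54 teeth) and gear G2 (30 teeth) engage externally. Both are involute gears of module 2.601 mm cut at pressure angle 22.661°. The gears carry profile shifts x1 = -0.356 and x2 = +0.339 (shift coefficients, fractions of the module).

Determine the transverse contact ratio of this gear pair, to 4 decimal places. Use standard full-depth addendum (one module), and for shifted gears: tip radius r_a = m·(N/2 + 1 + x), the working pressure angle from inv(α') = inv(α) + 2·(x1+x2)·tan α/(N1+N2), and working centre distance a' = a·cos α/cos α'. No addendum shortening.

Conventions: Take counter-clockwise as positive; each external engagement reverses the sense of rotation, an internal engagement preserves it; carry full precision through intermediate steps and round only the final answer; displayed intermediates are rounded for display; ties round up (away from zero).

1.5587

single-mesh involute tooth geometry (54T engaging 30T at module 2.601)
base radii: r_b1 = 64.805514, r_b2 = 36.003064
tip radii: r_a1 = 71.902044, r_a2 = 42.497739
inv(α') = inv(22.661°) + 2·(-0.356+0.339)·tan α/(54+30) = 0.02183145  ⇒  α' = 22.60530°
a' = a·cos α / cos α' = 109.2420·cos 22.661°/cos 22.60530° = 109.197731
action lengths: √(r_a1²−r_b1²) = 31.147219, √(r_a2²−r_b2²) = 22.579576
base pitch p_b = π·m·cos α = 7.540464
CR = (31.147219 + 22.579576 − 109.197731·sin 22.60530°)/7.540464 = 1.558696
contact ratio ≈ 1.5587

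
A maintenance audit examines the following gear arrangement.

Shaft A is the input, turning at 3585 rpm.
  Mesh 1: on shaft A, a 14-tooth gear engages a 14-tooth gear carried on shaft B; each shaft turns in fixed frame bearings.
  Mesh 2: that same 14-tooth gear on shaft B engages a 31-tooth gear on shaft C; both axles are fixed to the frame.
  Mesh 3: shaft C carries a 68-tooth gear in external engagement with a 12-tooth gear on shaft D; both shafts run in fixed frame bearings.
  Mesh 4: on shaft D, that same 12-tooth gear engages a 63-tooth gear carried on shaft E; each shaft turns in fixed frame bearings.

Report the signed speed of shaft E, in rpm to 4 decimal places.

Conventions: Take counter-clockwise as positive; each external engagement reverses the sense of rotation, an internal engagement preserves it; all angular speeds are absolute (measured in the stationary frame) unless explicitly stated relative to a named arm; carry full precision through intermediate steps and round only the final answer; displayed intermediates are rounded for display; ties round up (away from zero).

class = fixed-axis compound train [4 meshes; 4 ratios multiply, 4 sense flips]
mesh 1 [14T→14T]: ω = 3585.0000×14/14 = 3585.0000 rpm, sense flips to −
mesh 2 [14T→31T]: ω = 3585.0000×14/31 = 1619.0323 rpm, sense flips to +
mesh 3 [68T→12T]: ω = 1619.0323×68/12 = 9174.5161 rpm, sense flips to −
mesh 4 [12T→63T]: ω = 9174.5161×12/63 = 1747.5269 rpm, sense flips to +
signed output speed = +1747.5269 rpm

+1747.5269 rpm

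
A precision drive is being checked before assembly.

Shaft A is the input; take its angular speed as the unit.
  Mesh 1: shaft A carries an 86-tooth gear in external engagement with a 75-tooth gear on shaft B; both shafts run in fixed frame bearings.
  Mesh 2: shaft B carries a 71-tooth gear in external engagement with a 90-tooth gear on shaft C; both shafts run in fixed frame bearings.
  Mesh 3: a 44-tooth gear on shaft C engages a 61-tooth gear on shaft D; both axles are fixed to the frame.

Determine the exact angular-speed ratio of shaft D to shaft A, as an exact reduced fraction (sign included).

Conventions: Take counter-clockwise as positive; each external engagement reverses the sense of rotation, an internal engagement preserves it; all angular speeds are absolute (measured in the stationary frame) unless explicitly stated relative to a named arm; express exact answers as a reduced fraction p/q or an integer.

class = fixed-axis compound train [3 meshes; 3 ratios multiply, 3 sense flips]
mesh 1 [86T→75T]: running ratio 86/75, sense −
mesh 2 [71T→90T]: running ratio 3053/3375, sense +
mesh 3 [44T→61T]: running ratio 134332/205875, sense −
ω_out/ω_in = -134332/205875

-134332/205875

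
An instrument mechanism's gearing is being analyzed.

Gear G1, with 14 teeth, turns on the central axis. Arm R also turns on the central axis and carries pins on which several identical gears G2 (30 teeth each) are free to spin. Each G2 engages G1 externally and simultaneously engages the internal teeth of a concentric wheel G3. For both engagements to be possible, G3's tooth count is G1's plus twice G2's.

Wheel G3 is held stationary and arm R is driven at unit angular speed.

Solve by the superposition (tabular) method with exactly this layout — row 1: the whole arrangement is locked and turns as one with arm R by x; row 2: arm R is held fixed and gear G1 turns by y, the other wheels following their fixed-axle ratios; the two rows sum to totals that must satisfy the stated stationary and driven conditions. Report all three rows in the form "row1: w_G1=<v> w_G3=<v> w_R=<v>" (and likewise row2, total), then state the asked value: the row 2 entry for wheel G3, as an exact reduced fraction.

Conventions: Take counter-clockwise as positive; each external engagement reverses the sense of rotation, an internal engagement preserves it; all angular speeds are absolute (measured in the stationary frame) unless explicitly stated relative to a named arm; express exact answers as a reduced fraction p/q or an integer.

row1: w_G1=1 w_G3=1 w_R=1
row2: w_G1=37/7 w_G3=-1 w_R=0
total: w_G1=44/7 w_G3=0 w_R=1
asked value: -1

topology: planetary set — G1 14T / G2 30T / G3 74T, arm = carrier (Willis)
superposition row 1 [locked train]: every member turns x
row 2: sun turns y, ring = −(14/74)·y, arm 0
boundary: total ω_ring = x − (14/74)·y = 0 and total ω_arm = x = 1  ⇒  y = 37/7, x = 1
row 2 ring = −(14/74)·37/7 = -1
totals (row 1 + row 2): sun 1 + 37/7 = 44/7, ring 1 + (-1) = 0, arm 1 + 0 = 1
asked cell (row2, ring) = -1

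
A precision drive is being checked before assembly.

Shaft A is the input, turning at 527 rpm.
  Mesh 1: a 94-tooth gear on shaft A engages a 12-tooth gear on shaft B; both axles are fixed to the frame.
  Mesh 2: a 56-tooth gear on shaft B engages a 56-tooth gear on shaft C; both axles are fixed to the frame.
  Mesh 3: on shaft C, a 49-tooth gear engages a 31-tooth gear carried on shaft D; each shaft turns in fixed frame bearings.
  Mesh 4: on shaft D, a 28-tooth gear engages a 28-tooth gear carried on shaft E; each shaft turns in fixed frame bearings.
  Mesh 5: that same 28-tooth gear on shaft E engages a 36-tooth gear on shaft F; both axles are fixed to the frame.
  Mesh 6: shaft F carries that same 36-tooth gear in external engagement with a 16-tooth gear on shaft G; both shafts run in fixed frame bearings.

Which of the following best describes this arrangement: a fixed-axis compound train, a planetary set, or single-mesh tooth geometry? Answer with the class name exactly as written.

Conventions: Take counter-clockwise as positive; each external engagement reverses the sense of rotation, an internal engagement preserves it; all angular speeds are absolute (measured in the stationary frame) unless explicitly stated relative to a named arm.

6-mesh fixed-axis compound train (all bearings frame-fixed)
classification: fixed-axis compound train

fixed-axis compound train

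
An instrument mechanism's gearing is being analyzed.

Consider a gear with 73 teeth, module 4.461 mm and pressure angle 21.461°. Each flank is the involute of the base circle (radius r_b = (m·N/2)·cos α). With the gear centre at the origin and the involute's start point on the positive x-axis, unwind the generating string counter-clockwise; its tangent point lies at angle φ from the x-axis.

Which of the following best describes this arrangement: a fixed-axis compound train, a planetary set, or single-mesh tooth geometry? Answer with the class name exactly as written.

single-mesh tooth geometry

topology: single-mesh involute geometry — m = 4.461, N = 73
classification: single-mesh tooth geometry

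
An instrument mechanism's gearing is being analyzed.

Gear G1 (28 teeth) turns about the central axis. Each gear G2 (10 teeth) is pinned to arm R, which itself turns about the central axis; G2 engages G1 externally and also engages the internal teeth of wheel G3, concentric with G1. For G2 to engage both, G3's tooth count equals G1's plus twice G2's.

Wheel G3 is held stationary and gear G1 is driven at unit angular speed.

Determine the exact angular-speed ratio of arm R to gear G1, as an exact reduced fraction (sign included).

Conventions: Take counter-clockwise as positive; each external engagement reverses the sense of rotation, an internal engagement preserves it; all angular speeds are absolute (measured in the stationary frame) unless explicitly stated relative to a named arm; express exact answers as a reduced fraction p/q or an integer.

7/19

recognized (axles ride arm R): planetary set, 28/10/48 teeth
ring teeth: 28 + 2·10 = 48
28(ω_sun−ω_arm) = −48(ω_ring−ω_arm),  ω_ring = 0, ω_sun = 1
28(1−ω_arm) = −48(0−ω_arm)  ⇒  76·ω_arm = 28  ⇒  ω_arm = 7/19
ω_out/ω_in = 7/19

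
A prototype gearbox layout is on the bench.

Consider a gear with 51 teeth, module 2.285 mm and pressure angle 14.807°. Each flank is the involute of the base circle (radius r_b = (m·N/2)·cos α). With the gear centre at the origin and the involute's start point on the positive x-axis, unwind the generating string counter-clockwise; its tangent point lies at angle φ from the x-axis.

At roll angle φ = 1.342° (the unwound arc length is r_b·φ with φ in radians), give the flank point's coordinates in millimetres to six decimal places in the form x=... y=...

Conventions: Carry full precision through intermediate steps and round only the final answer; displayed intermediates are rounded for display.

single-mesh involute tooth geometry (51T wheel at module 2.285)
pitch radius r_p = m·N/2 = 2.285·51/2 = 58.267500
base radius r_b = r_p·cos α = 58.267500·cos 14.807° = 56.332563
roll angle φ = 1.342° = 0.02342232 rad
x = r_b·(cos φ + φ·sin φ) = 56.348013
y = r_b·(sin φ − φ·cos φ) = 0.000241

x=56.348013 y=0.000241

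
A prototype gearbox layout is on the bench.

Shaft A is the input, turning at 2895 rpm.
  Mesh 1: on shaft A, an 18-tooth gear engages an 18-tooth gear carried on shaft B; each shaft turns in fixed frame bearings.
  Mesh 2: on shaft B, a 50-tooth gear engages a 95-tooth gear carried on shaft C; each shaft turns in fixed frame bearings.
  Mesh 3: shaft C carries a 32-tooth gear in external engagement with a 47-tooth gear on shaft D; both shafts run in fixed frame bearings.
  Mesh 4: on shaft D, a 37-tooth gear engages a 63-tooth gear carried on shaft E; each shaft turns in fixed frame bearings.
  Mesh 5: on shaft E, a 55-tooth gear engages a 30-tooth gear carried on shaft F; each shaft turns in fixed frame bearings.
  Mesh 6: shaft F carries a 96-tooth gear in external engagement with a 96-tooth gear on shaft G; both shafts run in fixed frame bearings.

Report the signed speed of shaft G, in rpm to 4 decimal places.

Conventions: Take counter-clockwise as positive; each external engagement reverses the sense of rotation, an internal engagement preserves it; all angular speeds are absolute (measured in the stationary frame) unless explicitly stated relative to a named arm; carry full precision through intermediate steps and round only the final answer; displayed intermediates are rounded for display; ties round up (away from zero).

+1116.9911 rpm

recognized (7 fixed axles, 6 meshes): fixed-axis compound train
mesh 1 [18T→18T]: ω = 2895.0000×18/18 = 2895.0000 rpm, sense flips to −
mesh 2 [50T→95T]: ω = 2895.0000×50/95 = 1523.6842 rpm, sense flips to +
mesh 3 [32T→47T]: ω = 1523.6842×32/47 = 1037.4020 rpm, sense flips to −
mesh 4 [37T→63T]: ω = 1037.4020×37/63 = 609.2679 rpm, sense flips to +
mesh 5 [55T→30T]: ω = 609.2679×55/30 = 1116.9911 rpm, sense flips to −
mesh 6 [96T→96T]: ω = 1116.9911×96/96 = 1116.9911 rpm, sense flips to +
signed output speed = +1116.9911 rpm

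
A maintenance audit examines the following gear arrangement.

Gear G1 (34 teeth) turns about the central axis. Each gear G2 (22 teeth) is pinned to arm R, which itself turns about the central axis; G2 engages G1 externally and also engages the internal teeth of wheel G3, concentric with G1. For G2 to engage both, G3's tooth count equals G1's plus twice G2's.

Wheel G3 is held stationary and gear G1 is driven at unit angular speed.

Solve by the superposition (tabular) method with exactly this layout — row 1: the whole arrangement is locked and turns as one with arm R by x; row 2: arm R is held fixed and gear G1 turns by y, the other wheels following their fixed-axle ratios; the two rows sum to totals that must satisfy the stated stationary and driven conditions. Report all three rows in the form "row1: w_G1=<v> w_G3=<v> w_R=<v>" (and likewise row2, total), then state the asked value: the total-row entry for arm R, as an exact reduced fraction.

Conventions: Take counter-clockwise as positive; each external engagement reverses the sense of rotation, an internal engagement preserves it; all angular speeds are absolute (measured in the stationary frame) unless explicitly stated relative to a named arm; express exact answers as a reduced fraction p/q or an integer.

row1: w_G1=17/56 w_G3=17/56 w_R=17/56
row2: w_G1=39/56 w_G3=-17/56 w_R=0
total: w_G1=1 w_G3=0 w_R=17/56
asked value: 17/56

topology: planetary set — G1 34T / G2 22T / G3 78T, arm = carrier (Willis)
row 1 — lock + rotate with arm: ω_sun = ω_ring = ω_arm = x
row 2 (arm held, sun turns y): ω_ring = −(34/78)·y, ω_arm = 0
boundary: total ω_ring = x − (34/78)·y = 0 and total ω_sun = x + y = 1  ⇒  y = 39/56, x = 17/56
row 2 ring = −(34/78)·39/56 = -17/56
totals (row 1 + row 2): sun 17/56 + 39/56 = 1, ring 17/56 + (-17/56) = 0, arm 17/56 + 0 = 17/56
asked cell (total, arm) = 17/56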